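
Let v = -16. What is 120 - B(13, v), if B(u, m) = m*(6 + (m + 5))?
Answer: 40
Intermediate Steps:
B(u, m) = m*(11 + m) (B(u, m) = m*(6 + (5 + m)) = m*(11 + m))
120 - B(13, v) = 120 - (-16)*(11 - 16) = 120 - (-16)*(-5) = 120 - 1*80 = 120 - 80 = 40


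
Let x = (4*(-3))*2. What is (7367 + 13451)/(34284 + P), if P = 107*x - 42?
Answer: 10409/15837 ≈ 0.65726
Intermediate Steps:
x = -24 (x = -12*2 = -24)
P = -2610 (P = 107*(-24) - 42 = -2568 - 42 = -2610)
(7367 + 13451)/(34284 + P) = (7367 + 13451)/(34284 - 2610) = 20818/31674 = 20818*(1/31674) = 10409/15837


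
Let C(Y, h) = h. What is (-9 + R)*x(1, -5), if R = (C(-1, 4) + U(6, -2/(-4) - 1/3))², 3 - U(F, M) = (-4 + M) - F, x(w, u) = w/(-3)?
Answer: -9877/108 ≈ -91.454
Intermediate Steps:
x(w, u) = -w/3 (x(w, u) = w*(-⅓) = -w/3)
U(F, M) = 7 + F - M (U(F, M) = 3 - ((-4 + M) - F) = 3 - (-4 + M - F) = 3 + (4 + F - M) = 7 + F - M)
R = 10201/36 (R = (4 + (7 + 6 - (-2/(-4) - 1/3)))² = (4 + (7 + 6 - (-2*(-¼) - 1*⅓)))² = (4 + (7 + 6 - (½ - ⅓)))² = (4 + (7 + 6 - 1*⅙))² = (4 + (7 + 6 - ⅙))² = (4 + 77/6)² = (101/6)² = 10201/36 ≈ 283.36)
(-9 + R)*x(1, -5) = (-9 + 10201/36)*(-⅓*1) = (9877/36)*(-⅓) = -9877/108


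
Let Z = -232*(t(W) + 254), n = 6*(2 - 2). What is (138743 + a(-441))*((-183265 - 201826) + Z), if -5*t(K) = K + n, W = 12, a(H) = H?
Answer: -306658545922/5 ≈ -6.1332e+10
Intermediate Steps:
n = 0 (n = 6*0 = 0)
t(K) = -K/5 (t(K) = -(K + 0)/5 = -K/5)
Z = -291856/5 (Z = -232*(-⅕*12 + 254) = -232*(-12/5 + 254) = -232*1258/5 = -291856/5 ≈ -58371.)
(138743 + a(-441))*((-183265 - 201826) + Z) = (138743 - 441)*((-183265 - 201826) - 291856/5) = 138302*(-385091 - 291856/5) = 138302*(-2217311/5) = -306658545922/5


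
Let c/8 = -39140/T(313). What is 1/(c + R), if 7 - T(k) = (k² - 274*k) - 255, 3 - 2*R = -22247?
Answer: 2389/26640249 ≈ 8.9676e-5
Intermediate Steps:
R = 11125 (R = 3/2 - ½*(-22247) = 3/2 + 22247/2 = 11125)
T(k) = 262 - k² + 274*k (T(k) = 7 - ((k² - 274*k) - 255) = 7 - (-255 + k² - 274*k) = 7 + (255 - k² + 274*k) = 262 - k² + 274*k)
c = 62624/2389 (c = 8*(-39140/(262 - 1*313² + 274*313)) = 8*(-39140/(262 - 1*97969 + 85762)) = 8*(-39140/(262 - 97969 + 85762)) = 8*(-39140/(-11945)) = 8*(-39140*(-1/11945)) = 8*(7828/2389) = 62624/2389 ≈ 26.213)
1/(c + R) = 1/(62624/2389 + 11125) = 1/(26640249/2389) = 2389/26640249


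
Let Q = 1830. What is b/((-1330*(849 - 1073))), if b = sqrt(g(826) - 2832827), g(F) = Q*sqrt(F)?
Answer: sqrt(-2832827 + 1830*sqrt(826))/297920 ≈ 0.0055968*I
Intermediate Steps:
g(F) = 1830*sqrt(F)
b = sqrt(-2832827 + 1830*sqrt(826)) (b = sqrt(1830*sqrt(826) - 2832827) = sqrt(-2832827 + 1830*sqrt(826)) ≈ 1667.4*I)
b/((-1330*(849 - 1073))) = sqrt(-2832827 + 1830*sqrt(826))/((-1330*(849 - 1073))) = sqrt(-2832827 + 1830*sqrt(826))/((-1330*(-224))) = sqrt(-2832827 + 1830*sqrt(826))/297920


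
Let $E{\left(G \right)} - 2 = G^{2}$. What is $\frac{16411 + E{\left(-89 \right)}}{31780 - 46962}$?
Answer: $- \frac{12167}{7591} \approx -1.6028$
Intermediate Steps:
$E{\left(G \right)} = 2 + G^{2}$
$\frac{16411 + E{\left(-89 \right)}}{31780 - 46962} = \frac{16411 + \left(2 + \left(-89\right)^{2}\right)}{31780 - 46962} = \frac{16411 + \left(2 + 7921\right)}{-15182} = \left(16411 + 7923\right) \left(- \frac{1}{15182}\right) = 24334 \left(- \frac{1}{15182}\right) = - \frac{12167}{7591}$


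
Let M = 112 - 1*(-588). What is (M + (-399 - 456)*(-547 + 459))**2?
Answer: 5766883600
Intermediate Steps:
M = 700 (M = 112 + 588 = 700)
(M + (-399 - 456)*(-547 + 459))**2 = (700 + (-399 - 456)*(-547 + 459))**2 = (700 - 855*(-88))**2 = (700 + 75240)**2 = 75940**2 = 5766883600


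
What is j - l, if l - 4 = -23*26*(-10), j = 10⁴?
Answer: 4016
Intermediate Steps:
j = 10000
l = 5984 (l = 4 - 23*26*(-10) = 4 - 598*(-10) = 4 + 5980 = 5984)
j - l = 10000 - 1*5984 = 10000 - 5984 = 4016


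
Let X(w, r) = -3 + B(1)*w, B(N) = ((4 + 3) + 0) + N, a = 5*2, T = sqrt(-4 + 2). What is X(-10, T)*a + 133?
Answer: -697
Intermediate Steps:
T = I*sqrt(2) (T = sqrt(-2) = I*sqrt(2) ≈ 1.4142*I)
a = 10
B(N) = 7 + N (B(N) = (7 + 0) + N = 7 + N)
X(w, r) = -3 + 8*w (X(w, r) = -3 + (7 + 1)*w = -3 + 8*w)
X(-10, T)*a + 133 = (-3 + 8*(-10))*10 + 133 = (-3 - 80)*10 + 133 = -83*10 + 133 = -830 + 133 = -697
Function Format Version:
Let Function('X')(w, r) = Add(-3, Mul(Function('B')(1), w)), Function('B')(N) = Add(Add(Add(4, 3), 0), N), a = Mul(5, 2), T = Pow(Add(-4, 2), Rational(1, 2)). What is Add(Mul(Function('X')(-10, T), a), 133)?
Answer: -697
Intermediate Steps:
T = Mul(I, Pow(2, Rational(1, 2))) (T = Pow(-2, Rational(1, 2)) = Mul(I, Pow(2, Rational(1, 2))) ≈ Mul(1.4142, I))
a = 10
Function('B')(N) = Add(7, N) (Function('B')(N) = Add(Add(7, 0), N) = Add(7, N))
Function('X')(w, r) = Add(-3, Mul(8, w)) (Function('X')(w, r) = Add(-3, Mul(Add(7, 1), w)) = Add(-3, Mul(8, w)))
Add(Mul(Function('X')(-10, T), a), 133) = Add(Mul(Add(-3, Mul(8, -10)), 10), 133) = Add(Mul(Add(-3, -80), 10), 133) = Add(Mul(-83, 10), 133) = Add(-830, 133) = -697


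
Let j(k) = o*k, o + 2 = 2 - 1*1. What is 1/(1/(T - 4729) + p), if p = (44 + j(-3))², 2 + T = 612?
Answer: 4119/9098870 ≈ 0.00045269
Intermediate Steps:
T = 610 (T = -2 + 612 = 610)
o = -1 (o = -2 + (2 - 1*1) = -2 + (2 - 1) = -2 + 1 = -1)
j(k) = -k
p = 2209 (p = (44 - 1*(-3))² = (44 + 3)² = 47² = 2209)
1/(1/(T - 4729) + p) = 1/(1/(610 - 4729) + 2209) = 1/(1/(-4119) + 2209) = 1/(-1/4119 + 2209) = 1/(9098870/4119) = 4119/9098870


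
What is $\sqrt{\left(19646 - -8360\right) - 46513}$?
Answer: $i \sqrt{18507} \approx 136.04 i$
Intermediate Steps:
$\sqrt{\left(19646 - -8360\right) - 46513} = \sqrt{\left(19646 + 8360\right) - 46513} = \sqrt{28006 - 46513} = \sqrt{-18507} = i \sqrt{18507}$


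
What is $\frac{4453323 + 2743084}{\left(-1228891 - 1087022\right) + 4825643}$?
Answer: $\frac{7196407}{2509730} \approx 2.8674$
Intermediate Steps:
$\frac{4453323 + 2743084}{\left(-1228891 - 1087022\right) + 4825643} = \frac{7196407}{-2315913 + 4825643} = \frac{7196407}{2509730}$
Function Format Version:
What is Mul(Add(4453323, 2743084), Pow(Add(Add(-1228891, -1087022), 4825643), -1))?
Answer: Rational(7196407, 2509730) ≈ 2.8674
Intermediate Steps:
Mul(Add(4453323, 2743084), Pow(Add(Add(-1228891, -1087022), 4825643), -1)) = Mul(7196407, Pow(Add(-2315913, 4825643), -1)) = Mul(7196407, Pow(2509730, -1)) = Mul(7196407, Rational(1, 2509730)) = Rational(7196407, 2509730)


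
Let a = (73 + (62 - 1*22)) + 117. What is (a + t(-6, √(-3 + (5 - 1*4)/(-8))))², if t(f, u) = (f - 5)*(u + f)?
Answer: 697903/8 - 8140*I*√2 ≈ 87238.0 - 11512.0*I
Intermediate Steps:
a = 230 (a = (73 + (62 - 22)) + 117 = (73 + 40) + 117 = 113 + 117 = 230)
t(f, u) = (-5 + f)*(f + u)
(a + t(-6, √(-3 + (5 - 1*4)/(-8))))² = (230 + ((-6)² - 5*(-6) - 5*√(-3 + (5 - 1*4)/(-8)) - 6*√(-3 + (5 - 1*4)/(-8))))² = (230 + (36 + 30 - 5*√(-3 + (5 - 4)*(-⅛)) - 6*√(-3 + (5 - 4)*(-⅛))))² = (230 + (36 + 30 - 5*√(-3 + 1*(-⅛)) - 6*√(-3 + 1*(-⅛))))² = (230 + (36 + 30 - 5*√(-3 - ⅛) - 6*√(-3 - ⅛)))² = (230 + (36 + 30 - 25*I*√2/4 - 15*I*√2/2))² = (230 + (66 - 55*I*√2/4))² = (296 - 55*I*√2/4)²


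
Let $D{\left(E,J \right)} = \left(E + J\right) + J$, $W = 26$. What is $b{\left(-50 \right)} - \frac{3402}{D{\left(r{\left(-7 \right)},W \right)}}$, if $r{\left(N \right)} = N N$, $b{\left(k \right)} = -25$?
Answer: $- \frac{5927}{101} \approx -58.683$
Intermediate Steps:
$r{\left(N \right)} = N^{2}$
$D{\left(E,J \right)} = E + 2 J$
$b{\left(-50 \right)} - \frac{3402}{D{\left(r{\left(-7 \right)},W \right)}} = -25 - \frac{3402}{\left(-7\right)^{2} + 2 \cdot 26} = -25 - \frac{3402}{49 + 52} = -25 - \frac{3402}{101} = - \frac{5927}{101}$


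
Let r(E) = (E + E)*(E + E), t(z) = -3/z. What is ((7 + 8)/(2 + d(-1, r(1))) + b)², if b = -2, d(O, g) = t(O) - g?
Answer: 169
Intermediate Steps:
r(E) = 4*E² (r(E) = (2*E)*(2*E) = 4*E²)
d(O, g) = -g - 3/O (d(O, g) = -3/O - g = -g - 3/O)
((7 + 8)/(2 + d(-1, r(1))) + b)² = ((7 + 8)/(2 + (-4*1² - 3/(-1))) - 2)² = (15/(2 + (-4 - 3*(-1))) - 2)² = (15/(2 + (-1*4 + 3)) - 2)² = (15/(2 + (-4 + 3)) - 2)² = (15/(2 - 1) - 2)² = (15/1 - 2)² = (15*1 - 2)² = (15 - 2)² = 13² = 169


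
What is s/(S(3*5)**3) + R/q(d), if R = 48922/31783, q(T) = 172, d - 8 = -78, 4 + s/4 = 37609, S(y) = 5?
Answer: 82230351917/68333450 ≈ 1203.4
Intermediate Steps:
s = 150420 (s = -16 + 4*37609 = -16 + 150436 = 150420)
d = -70 (d = 8 - 78 = -70)
R = 48922/31783 (R = 48922*(1/31783) = 48922/31783 ≈ 1.5393)
s/(S(3*5)**3) + R/q(d) = 150420/(5**3) + (48922/31783)/172 = 150420/125 + (48922/31783)*(1/172) = 150420*(1/125) + 24461/2733338 = 30084/25 + 24461/2733338 = 82230351917/68333450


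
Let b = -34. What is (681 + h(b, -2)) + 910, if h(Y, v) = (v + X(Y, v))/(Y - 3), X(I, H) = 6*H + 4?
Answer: 58877/37 ≈ 1591.3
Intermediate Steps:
X(I, H) = 4 + 6*H
h(Y, v) = (4 + 7*v)/(-3 + Y) (h(Y, v) = (v + (4 + 6*v))/(Y - 3) = (4 + 7*v)/(-3 + Y))
(681 + h(b, -2)) + 910 = (681 + (4 + 7*(-2))/(-3 - 34)) + 910 = (681 + (4 - 14)/(-37)) + 910 = (681 - 1/37*(-10)) + 910 = (681 + 10/37) + 910 = 25207/37 + 910 = 58877/37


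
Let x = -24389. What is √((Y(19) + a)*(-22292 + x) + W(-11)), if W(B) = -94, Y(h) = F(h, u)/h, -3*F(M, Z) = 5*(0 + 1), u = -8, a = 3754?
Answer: I*√569343301347/57 ≈ 13238.0*I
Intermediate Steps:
F(M, Z) = -5/3 (F(M, Z) = -5*(0 + 1)/3 = -5/3)
Y(h) = -5/(3*h)
√((Y(19) + a)*(-22292 + x) + W(-11)) = √((-5/3/19 + 3754)*(-22292 - 24389) - 94) = √((-5/3*1/19 + 3754)*(-46681) - 94) = √((-5/57 + 3754)*(-46681) - 94) = √((213973/57)*(-46681) - 94) = √(-9988473613/57 - 94) = √(-9988478971/57) = I*√569343301347/57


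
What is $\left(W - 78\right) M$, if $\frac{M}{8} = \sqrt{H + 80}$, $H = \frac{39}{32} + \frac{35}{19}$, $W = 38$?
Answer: $- \frac{40 \sqrt{1919038}}{19} \approx -2916.4$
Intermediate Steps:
$H = \frac{1861}{608}$ ($H = 39 \cdot \frac{1}{32} + 35 \cdot \frac{1}{19} = \frac{39}{32} + \frac{35}{19} = \frac{1861}{608} \approx 3.0609$)
$M = \frac{\sqrt{1919038}}{19}$ ($M = 8 \sqrt{\frac{1861}{608} + 80} = 8 \sqrt{\frac{50501}{608}} = 8 \frac{\sqrt{1919038}}{152} = \frac{\sqrt{1919038}}{19} \approx 72.91$)
$\left(W - 78\right) M = \left(38 - 78\right) \frac{\sqrt{1919038}}{19} = - 40 \frac{\sqrt{1919038}}{19} = - \frac{40 \sqrt{1919038}}{19}$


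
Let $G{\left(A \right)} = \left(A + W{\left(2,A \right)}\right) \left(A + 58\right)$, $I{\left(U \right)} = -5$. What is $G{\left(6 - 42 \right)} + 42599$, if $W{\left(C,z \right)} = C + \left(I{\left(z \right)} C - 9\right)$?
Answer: $41433$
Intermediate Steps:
$W{\left(C,z \right)} = -9 - 4 C$ ($W{\left(C,z \right)} = C - \left(9 + 5 C\right) = -9 - 4 C$)
$G{\left(A \right)} = \left(-17 + A\right) \left(58 + A\right)$ ($G{\left(A \right)} = \left(A - 17\right) \left(A + 58\right) = \left(A - 17\right) \left(58 + A\right) = \left(-17 + A\right) \left(58 + A\right)$)
$G{\left(6 - 42 \right)} + 42599 = \left(-986 + \left(6 - 42\right)^{2} + 41 \left(6 - 42\right)\right) + 42599 = \left(-986 + \left(-36\right)^{2} + 41 \left(-36\right)\right) + 42599 = \left(-986 + 1296 - 1476\right) + 42599 = -1166 + 42599 = 41433$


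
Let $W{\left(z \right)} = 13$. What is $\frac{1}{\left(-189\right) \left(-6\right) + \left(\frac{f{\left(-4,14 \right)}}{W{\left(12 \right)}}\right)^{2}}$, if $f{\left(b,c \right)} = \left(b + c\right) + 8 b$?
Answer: $\frac{169}{192130} \approx 0.00087961$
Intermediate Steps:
$f{\left(b,c \right)} = c + 9 b$
$\frac{1}{\left(-189\right) \left(-6\right) + \left(\frac{f{\left(-4,14 \right)}}{W{\left(12 \right)}}\right)^{2}} = \frac{1}{\left(-189\right) \left(-6\right) + \left(\frac{14 + 9 \left(-4\right)}{13}\right)^{2}} = \frac{1}{1134 + \left(\left(14 - 36\right) \frac{1}{13}\right)^{2}} = \frac{1}{1134 + \left(\left(-22\right) \frac{1}{13}\right)^{2}} = \frac{1}{1134 + \left(- \frac{22}{13}\right)^{2}} = \frac{1}{1134 + \frac{484}{169}} = \frac{1}{\frac{192130}{169}} = \frac{169}{192130}$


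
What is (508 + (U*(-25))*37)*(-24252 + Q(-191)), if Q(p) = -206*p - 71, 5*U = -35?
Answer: 104905609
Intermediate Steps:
U = -7 (U = (1/5)*(-35) = -7)
Q(p) = -71 - 206*p
(508 + (U*(-25))*37)*(-24252 + Q(-191)) = (508 - 7*(-25)*37)*(-24252 + (-71 - 206*(-191))) = (508 + 175*37)*(-24252 + (-71 + 39346)) = (508 + 6475)*(-24252 + 39275) = 6983*15023 = 104905609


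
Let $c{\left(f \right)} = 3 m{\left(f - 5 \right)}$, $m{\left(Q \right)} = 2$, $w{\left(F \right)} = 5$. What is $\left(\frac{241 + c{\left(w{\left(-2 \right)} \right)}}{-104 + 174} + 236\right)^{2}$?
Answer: $\frac{281132289}{4900} \approx 57374.0$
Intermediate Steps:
$c{\left(f \right)} = 6$ ($c{\left(f \right)} = 3 \cdot 2 = 6$)
$\left(\frac{241 + c{\left(w{\left(-2 \right)} \right)}}{-104 + 174} + 236\right)^{2} = \left(\frac{241 + 6}{-104 + 174} + 236\right)^{2} = \left(\frac{247}{70} + 236\right)^{2} = \left(\frac{16767}{70}\right)^{2} = \frac{281132289}{4900}$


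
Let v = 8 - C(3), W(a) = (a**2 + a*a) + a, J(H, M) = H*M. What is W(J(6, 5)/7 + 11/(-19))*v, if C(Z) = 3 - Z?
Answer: 4413336/17689 ≈ 249.50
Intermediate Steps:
W(a) = a + 2*a**2 (W(a) = (a**2 + a**2) + a = 2*a**2 + a = a + 2*a**2)
v = 8 (v = 8 - (3 - 1*3) = 8 - (3 - 3) = 8 - 1*0 = 8 + 0 = 8)
W(J(6, 5)/7 + 11/(-19))*v = (((6*5)/7 + 11/(-19))*(1 + 2*((6*5)/7 + 11/(-19))))*8 = ((30*(1/7) + 11*(-1/19))*(1 + 2*(30*(1/7) + 11*(-1/19))))*8 = ((30/7 - 11/19)*(1 + 2*(30/7 - 11/19)))*8 = (493*(1 + 2*(493/133))/133)*8 = (493*(1 + 986/133)/133)*8 = ((493/133)*(1119/133))*8 = (551667/17689)*8 = 4413336/17689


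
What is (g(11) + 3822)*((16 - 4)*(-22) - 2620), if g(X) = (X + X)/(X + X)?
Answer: -11025532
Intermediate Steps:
g(X) = 1 (g(X) = (2*X)/((2*X)) = (2*X)*(1/(2*X)) = 1)
(g(11) + 3822)*((16 - 4)*(-22) - 2620) = (1 + 3822)*((16 - 4)*(-22) - 2620) = 3823*(12*(-22) - 2620) = 3823*(-264 - 2620) = 3823*(-2884) = -11025532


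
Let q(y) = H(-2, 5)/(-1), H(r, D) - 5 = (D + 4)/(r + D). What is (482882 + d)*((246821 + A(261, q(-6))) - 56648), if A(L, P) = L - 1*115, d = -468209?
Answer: 2792550687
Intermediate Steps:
H(r, D) = 5 + (4 + D)/(D + r) (H(r, D) = 5 + (D + 4)/(r + D) = 5 + (4 + D)/(D + r))
q(y) = -8 (q(y) = ((4 + 5*(-2) + 6*5)/(5 - 2))/(-1) = ((4 - 10 + 30)/3)*(-1) = ((⅓)*24)*(-1) = 8*(-1) = -8)
A(L, P) = -115 + L (A(L, P) = L - 115 = -115 + L)
(482882 + d)*((246821 + A(261, q(-6))) - 56648) = (482882 - 468209)*((246821 + (-115 + 261)) - 56648) = 14673*((246821 + 146) - 56648) = 14673*(246967 - 56648) = 14673*190319 = 2792550687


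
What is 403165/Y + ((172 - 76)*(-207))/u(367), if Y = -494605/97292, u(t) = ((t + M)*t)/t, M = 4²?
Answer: -3006580013300/37886743 ≈ -79357.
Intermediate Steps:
M = 16
u(t) = 16 + t (u(t) = ((t + 16)*t)/t = ((16 + t)*t)/t = (t*(16 + t))/t = 16 + t)
Y = -494605/97292 (Y = -494605*1/97292 = -494605/97292 ≈ -5.0837)
403165/Y + ((172 - 76)*(-207))/u(367) = 403165/(-494605/97292) + ((172 - 76)*(-207))/(16 + 367) = 403165*(-97292/494605) + (96*(-207))/383 = -7844945836/98921 - 19872*1/383 = -7844945836/98921 - 19872/383 = -3006580013300/37886743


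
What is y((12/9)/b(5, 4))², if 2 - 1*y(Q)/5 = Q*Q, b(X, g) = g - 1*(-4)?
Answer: 126025/1296 ≈ 97.241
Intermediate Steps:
b(X, g) = 4 + g (b(X, g) = g + 4 = 4 + g)
y(Q) = 10 - 5*Q² (y(Q) = 10 - 5*Q*Q = 10 - 5*Q²)
y((12/9)/b(5, 4))² = (10 - 5*16/(9*(4 + 4)²))² = (10 - 5*((12*(⅑))/8)²)² = (10 - 5*((4/3)*(⅛))²)² = (10 - 5*(⅙)²)² = (10 - 5*1/36)² = (10 - 5/36)² = (355/36)² = 126025/1296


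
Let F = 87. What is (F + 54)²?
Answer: 19881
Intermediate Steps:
(F + 54)² = (87 + 54)² = 141² = 19881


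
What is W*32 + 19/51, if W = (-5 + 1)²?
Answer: 26131/51 ≈ 512.37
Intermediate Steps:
W = 16 (W = (-4)² = 16)
W*32 + 19/51 = 16*32 + 19/51 = 512 + 19*(1/51) = 512 + 19/51 = 26131/51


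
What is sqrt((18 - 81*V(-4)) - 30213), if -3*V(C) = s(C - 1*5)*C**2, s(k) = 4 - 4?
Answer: 3*I*sqrt(3355) ≈ 173.77*I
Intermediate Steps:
s(k) = 0
V(C) = 0 (V(C) = -0*C**2 = -1/3*0 = 0)
sqrt((18 - 81*V(-4)) - 30213) = sqrt((18 - 81*0) - 30213) = sqrt((18 + 0) - 30213) = sqrt(18 - 30213) = sqrt(-30195) = 3*I*sqrt(3355)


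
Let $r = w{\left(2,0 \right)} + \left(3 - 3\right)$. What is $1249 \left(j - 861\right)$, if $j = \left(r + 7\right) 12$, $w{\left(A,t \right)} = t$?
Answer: $-970473$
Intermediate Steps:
$r = 0$ ($r = 0 + \left(3 - 3\right) = 0 + 0 = 0$)
$j = 84$ ($j = \left(0 + 7\right) 12 = 7 \cdot 12 = 84$)
$1249 \left(j - 861\right) = 1249 \left(84 - 861\right) = 1249 \left(-777\right) = -970473$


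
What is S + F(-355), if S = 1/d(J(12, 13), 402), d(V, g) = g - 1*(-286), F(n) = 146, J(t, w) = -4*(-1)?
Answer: 100449/688 ≈ 146.00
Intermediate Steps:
J(t, w) = 4
d(V, g) = 286 + g (d(V, g) = g + 286 = 286 + g)
S = 1/688 (S = 1/(286 + 402) = 1/688 ≈ 0.0014535)
S + F(-355) = 1/688 + 146 = 100449/688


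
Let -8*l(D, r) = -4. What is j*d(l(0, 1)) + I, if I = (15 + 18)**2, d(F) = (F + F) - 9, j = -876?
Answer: 8097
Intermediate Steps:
l(D, r) = 1/2 (l(D, r) = -1/8*(-4) = 1/2)
d(F) = -9 + 2*F (d(F) = 2*F - 9 = -9 + 2*F)
I = 1089 (I = 33**2 = 1089)
j*d(l(0, 1)) + I = -876*(-9 + 2*(1/2)) + 1089 = -876*(-9 + 1) + 1089 = -876*(-8) + 1089 = 7008 + 1089 = 8097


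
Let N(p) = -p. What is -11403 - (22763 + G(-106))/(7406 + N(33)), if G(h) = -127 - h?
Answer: -84097061/7373 ≈ -11406.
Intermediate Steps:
-11403 - (22763 + G(-106))/(7406 + N(33)) = -11403 - (22763 + (-127 - 1*(-106)))/(7406 - 1*33) = -11403 - (22763 + (-127 + 106))/(7406 - 33) = -11403 - (22763 - 21)/7373 = -11403 - 22742/7373 = -84097061/7373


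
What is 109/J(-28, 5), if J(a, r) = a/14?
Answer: -109/2 ≈ -54.500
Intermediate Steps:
J(a, r) = a/14 (J(a, r) = a*(1/14) = a/14)
109/J(-28, 5) = 109/(((1/14)*(-28))) = 109/(-2) = 109*(-½) = -109/2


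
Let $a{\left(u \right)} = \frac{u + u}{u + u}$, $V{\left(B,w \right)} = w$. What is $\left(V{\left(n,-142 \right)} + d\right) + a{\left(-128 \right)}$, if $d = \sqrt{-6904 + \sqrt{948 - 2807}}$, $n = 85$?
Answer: $-141 + \sqrt{-6904 + 13 i \sqrt{11}} \approx -140.74 + 83.091 i$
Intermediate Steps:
$a{\left(u \right)} = 1$ ($a{\left(u \right)} = \frac{2 u}{2 u} = 2 u \frac{1}{2 u} = 1$)
$d = \sqrt{-6904 + 13 i \sqrt{11}}$ ($d = \sqrt{-6904 + \sqrt{-1859}} = \sqrt{-6904 + 13 i \sqrt{11}} \approx 0.2595 + 83.091 i$)
$\left(V{\left(n,-142 \right)} + d\right) + a{\left(-128 \right)} = \left(-142 + \sqrt{-6904 + 13 i \sqrt{11}}\right) + 1 = -141 + \sqrt{-6904 + 13 i \sqrt{11}}$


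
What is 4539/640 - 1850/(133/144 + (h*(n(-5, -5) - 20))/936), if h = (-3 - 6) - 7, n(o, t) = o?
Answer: -244996541/179840 ≈ -1362.3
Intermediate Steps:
h = -16 (h = -9 - 7 = -16)
4539/640 - 1850/(133/144 + (h*(n(-5, -5) - 20))/936) = 4539/640 - 1850/(133/144 - 16*(-5 - 20)/936) = 4539*(1/640) - 1850/(133*(1/144) - 16*(-25)*(1/936)) = 4539/640 - 1850/(133/144 + 400*(1/936)) = 4539/640 - 1850/(133/144 + 50/117) = 4539/640 - 1850/281/208 = 4539/640 - 1850*208/281 = 4539/640 - 384800/281 = -244996541/179840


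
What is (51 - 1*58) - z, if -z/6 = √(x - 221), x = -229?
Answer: -7 + 90*I*√2 ≈ -7.0 + 127.28*I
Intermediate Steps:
z = -90*I*√2 (z = -6*√(-229 - 221) = -90*I*√2 ≈ -127.28*I)
(51 - 1*58) - z = (51 - 1*58) - (-90)*I*√2 = (51 - 58) + 90*I*√2 = -7 + 90*I*√2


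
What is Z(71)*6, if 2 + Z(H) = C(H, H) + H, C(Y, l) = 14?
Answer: 498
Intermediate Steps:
Z(H) = 12 + H (Z(H) = -2 + (14 + H) = 12 + H)
Z(71)*6 = (12 + 71)*6 = 83*6 = 498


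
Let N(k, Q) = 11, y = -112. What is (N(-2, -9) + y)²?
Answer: 10201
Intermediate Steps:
(N(-2, -9) + y)² = (11 - 112)² = (-101)² = 10201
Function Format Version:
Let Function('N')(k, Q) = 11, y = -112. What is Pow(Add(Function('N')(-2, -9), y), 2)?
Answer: 10201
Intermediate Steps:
Pow(Add(Function('N')(-2, -9), y), 2) = Pow(Add(11, -112), 2) = Pow(-101, 2) = 10201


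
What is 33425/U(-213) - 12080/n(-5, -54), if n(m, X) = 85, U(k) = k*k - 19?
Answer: -4359895/30838 ≈ -141.38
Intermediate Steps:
U(k) = -19 + k**2 (U(k) = k**2 - 19 = -19 + k**2)
33425/U(-213) - 12080/n(-5, -54) = 33425/(-19 + (-213)**2) - 12080/85 = 33425/(-19 + 45369) - 12080*1/85 = 33425/45350 - 2416/17 = 33425*(1/45350) - 2416/17 = 1337/1814 - 2416/17 = -4359895/30838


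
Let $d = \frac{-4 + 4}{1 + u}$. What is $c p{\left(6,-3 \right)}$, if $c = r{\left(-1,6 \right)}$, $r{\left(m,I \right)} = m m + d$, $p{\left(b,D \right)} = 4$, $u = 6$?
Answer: $4$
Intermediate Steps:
$d = 0$ ($d = \frac{-4 + 4}{1 + 6} = \frac{0}{7} = 0 \cdot \frac{1}{7} = 0$)
$r{\left(m,I \right)} = m^{2}$ ($r{\left(m,I \right)} = m m + 0 = m^{2} + 0 = m^{2}$)
$c = 1$ ($c = \left(-1\right)^{2} = 1$)
$c p{\left(6,-3 \right)} = 1 \cdot 4 = 4$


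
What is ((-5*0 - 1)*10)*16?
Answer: -160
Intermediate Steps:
((-5*0 - 1)*10)*16 = ((0 - 1)*10)*16 = -1*10*16 = -10*16 = -160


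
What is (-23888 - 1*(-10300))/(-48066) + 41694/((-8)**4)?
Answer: 514930063/49219584 ≈ 10.462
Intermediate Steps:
(-23888 - 1*(-10300))/(-48066) + 41694/((-8)**4) = (-23888 + 10300)*(-1/48066) + 41694/4096 = -13588*(-1/48066) + 41694*(1/4096) = 6794/24033 + 20847/2048 = 514930063/49219584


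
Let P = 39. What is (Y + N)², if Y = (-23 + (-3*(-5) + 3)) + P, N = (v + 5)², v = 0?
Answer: 3481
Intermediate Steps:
N = 25 (N = (0 + 5)² = 5² = 25)
Y = 34 (Y = (-23 + (-3*(-5) + 3)) + 39 = (-23 + (15 + 3)) + 39 = (-23 + 18) + 39 = -5 + 39 = 34)
(Y + N)² = (34 + 25)² = 59² = 3481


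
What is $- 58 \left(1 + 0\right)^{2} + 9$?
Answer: $-49$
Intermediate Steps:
$- 58 \left(1 + 0\right)^{2} + 9 = - 58 \cdot 1^{2} + 9 = \left(-58\right) 1 + 9 = -58 + 9 = -49$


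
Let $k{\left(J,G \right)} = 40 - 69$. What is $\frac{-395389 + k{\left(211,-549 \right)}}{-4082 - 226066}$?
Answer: $\frac{65903}{38358} \approx 1.7181$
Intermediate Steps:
$k{\left(J,G \right)} = -29$
$\frac{-395389 + k{\left(211,-549 \right)}}{-4082 - 226066} = \frac{-395389 - 29}{-4082 - 226066} = - \frac{395418}{-230148} = \left(-395418\right) \left(- \frac{1}{230148}\right) = \frac{65903}{38358}$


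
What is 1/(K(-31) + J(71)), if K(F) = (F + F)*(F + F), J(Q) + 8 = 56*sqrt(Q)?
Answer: 137/517580 - sqrt(71)/258790 ≈ 0.00023213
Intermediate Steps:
J(Q) = -8 + 56*sqrt(Q)
K(F) = 4*F**2 (K(F) = (2*F)*(2*F) = 4*F**2)
1/(K(-31) + J(71)) = 1/(4*(-31)**2 + (-8 + 56*sqrt(71))) = 1/(4*961 + (-8 + 56*sqrt(71))) = 1/(3844 + (-8 + 56*sqrt(71))) = 1/(3836 + 56*sqrt(71))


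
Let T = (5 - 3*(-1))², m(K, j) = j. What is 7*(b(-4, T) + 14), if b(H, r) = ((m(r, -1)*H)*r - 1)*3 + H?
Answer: 5425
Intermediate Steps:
T = 64 (T = (5 + 3)² = 8² = 64)
b(H, r) = -3 + H - 3*H*r (b(H, r) = ((-H)*r - 1)*3 + H = (-H*r - 1)*3 + H = (-1 - H*r)*3 + H = (-3 - 3*H*r) + H = -3 + H - 3*H*r)
7*(b(-4, T) + 14) = 7*((-3 - 4 - 3*(-4)*64) + 14) = 7*((-3 - 4 + 768) + 14) = 7*(761 + 14) = 7*775 = 5425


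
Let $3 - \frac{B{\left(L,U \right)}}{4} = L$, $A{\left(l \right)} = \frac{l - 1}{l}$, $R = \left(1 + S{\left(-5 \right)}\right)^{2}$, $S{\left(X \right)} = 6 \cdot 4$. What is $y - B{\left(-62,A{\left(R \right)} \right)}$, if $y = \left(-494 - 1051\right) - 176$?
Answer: $-1981$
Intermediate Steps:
$S{\left(X \right)} = 24$
$R = 625$ ($R = \left(1 + 24\right)^{2} = 25^{2} = 625$)
$A{\left(l \right)} = \frac{-1 + l}{l}$
$B{\left(L,U \right)} = 12 - 4 L$
$y = -1721$ ($y = -1545 - 176 = -1721$)
$y - B{\left(-62,A{\left(R \right)} \right)} = -1721 - \left(12 - -248\right) = -1721 - \left(12 + 248\right) = -1721 - 260 = -1981$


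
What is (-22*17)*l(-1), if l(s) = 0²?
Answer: 0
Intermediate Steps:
l(s) = 0
(-22*17)*l(-1) = -22*17*0 = -374*0 = 0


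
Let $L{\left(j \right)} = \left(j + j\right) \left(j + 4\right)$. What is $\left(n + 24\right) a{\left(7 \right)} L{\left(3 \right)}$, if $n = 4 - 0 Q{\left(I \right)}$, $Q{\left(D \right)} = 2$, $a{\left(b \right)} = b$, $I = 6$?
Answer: $8232$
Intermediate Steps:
$n = 4$ ($n = 4 - 0 \cdot 2 = 4 - 0 = 4 + 0 = 4$)
$L{\left(j \right)} = 2 j \left(4 + j\right)$
$\left(n + 24\right) a{\left(7 \right)} L{\left(3 \right)} = \left(4 + 24\right) 7 \cdot 2 \cdot 3 \left(4 + 3\right) = 28 \cdot 7 \cdot 2 \cdot 3 \cdot 7 = 196 \cdot 42 = 8232$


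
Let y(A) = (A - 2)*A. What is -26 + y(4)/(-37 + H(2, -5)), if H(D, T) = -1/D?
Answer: -1966/75 ≈ -26.213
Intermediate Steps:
y(A) = A*(-2 + A) (y(A) = (-2 + A)*A = A*(-2 + A))
-26 + y(4)/(-37 + H(2, -5)) = -26 + (4*(-2 + 4))/(-37 - 1/2) = -26 + (4*2)/(-37 - 1*½) = -26 + 8/(-37 - ½) = -26 + 8/(-75/2) = -26 + 8*(-2/75) = -26 - 16/75 = -1966/75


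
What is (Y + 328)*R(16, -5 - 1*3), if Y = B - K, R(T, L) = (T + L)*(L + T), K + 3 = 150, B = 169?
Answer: 22400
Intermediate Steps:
K = 147 (K = -3 + 150 = 147)
R(T, L) = (L + T)**2 (R(T, L) = (L + T)*(L + T) = (L + T)**2)
Y = 22 (Y = 169 - 1*147 = 169 - 147 = 22)
(Y + 328)*R(16, -5 - 1*3) = (22 + 328)*((-5 - 1*3) + 16)**2 = 350*((-5 - 3) + 16)**2 = 350*(-8 + 16)**2 = 350*8**2 = 350*64 = 22400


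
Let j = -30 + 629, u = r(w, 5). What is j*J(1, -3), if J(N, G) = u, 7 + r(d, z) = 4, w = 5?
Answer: -1797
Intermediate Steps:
r(d, z) = -3 (r(d, z) = -7 + 4 = -3)
u = -3
J(N, G) = -3
j = 599
j*J(1, -3) = 599*(-3) = -1797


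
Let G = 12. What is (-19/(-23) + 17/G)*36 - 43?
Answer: 868/23 ≈ 37.739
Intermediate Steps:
(-19/(-23) + 17/G)*36 - 43 = (-19/(-23) + 17/12)*36 - 43 = (-19*(-1/23) + 17*(1/12))*36 - 43 = (19/23 + 17/12)*36 - 43 = (619/276)*36 - 43 = 1857/23 - 43 = 868/23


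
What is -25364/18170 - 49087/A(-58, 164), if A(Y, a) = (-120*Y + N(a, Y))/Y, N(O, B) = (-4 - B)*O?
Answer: 12832417199/71844180 ≈ 178.61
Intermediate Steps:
N(O, B) = O*(-4 - B)
A(Y, a) = (-120*Y - a*(4 + Y))/Y
-25364/18170 - 49087/A(-58, 164) = -25364/18170 - 49087/(-120 - 1*164 - 4*164/(-58)) = -25364*1/18170 - 49087/(-120 - 164 - 4*164*(-1/58)) = -12682/9085 - 49087/(-120 - 164 + 328/29) = -12682/9085 - 49087/(-7908/29) = -12682/9085 - 49087*(-29/7908) = -12682/9085 + 1423523/7908 = 12832417199/71844180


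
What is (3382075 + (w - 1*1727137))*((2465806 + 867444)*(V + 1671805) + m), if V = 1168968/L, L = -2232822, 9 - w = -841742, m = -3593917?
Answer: 5177503385287251958899869/372137 ≈ 1.3913e+19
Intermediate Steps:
w = 841751 (w = 9 - 1*(-841742) = 9 + 841742 = 841751)
V = -194828/372137 (V = 1168968/(-2232822) = 1168968*(-1/2232822) = -194828/372137 ≈ -0.52354)
(3382075 + (w - 1*1727137))*((2465806 + 867444)*(V + 1671805) + m) = (3382075 + (841751 - 1*1727137))*((2465806 + 867444)*(-194828/372137 + 1671805) - 3593917) = (3382075 + (841751 - 1727137))*(3333250*(622140302457/372137) - 3593917) = (3382075 - 885386)*(2073749163164795250/372137 - 3593917) = 2496689*(2073747825735304621/372137) = 5177503385287251958899869/372137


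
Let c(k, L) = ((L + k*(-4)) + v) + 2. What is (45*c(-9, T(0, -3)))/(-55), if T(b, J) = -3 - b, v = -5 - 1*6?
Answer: -216/11 ≈ -19.636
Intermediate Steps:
v = -11 (v = -5 - 6 = -11)
c(k, L) = -9 + L - 4*k (c(k, L) = ((L + k*(-4)) - 11) + 2 = ((L - 4*k) - 11) + 2 = (-11 + L - 4*k) + 2 = -9 + L - 4*k)
(45*c(-9, T(0, -3)))/(-55) = (45*(-9 + (-3 - 1*0) - 4*(-9)))/(-55) = (45*(-9 + (-3 + 0) + 36))*(-1/55) = (45*(-9 - 3 + 36))*(-1/55) = (45*24)*(-1/55) = 1080*(-1/55) = -216/11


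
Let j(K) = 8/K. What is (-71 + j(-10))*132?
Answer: -47388/5 ≈ -9477.6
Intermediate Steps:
(-71 + j(-10))*132 = (-71 + 8/(-10))*132 = (-71 + 8*(-⅒))*132 = (-71 - ⅘)*132 = -359/5*132 = -47388/5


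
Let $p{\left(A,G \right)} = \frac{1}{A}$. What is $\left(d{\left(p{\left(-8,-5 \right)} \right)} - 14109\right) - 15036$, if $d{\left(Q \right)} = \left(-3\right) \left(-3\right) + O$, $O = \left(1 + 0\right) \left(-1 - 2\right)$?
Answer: $-29139$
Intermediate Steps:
$O = -3$ ($O = 1 \left(-3\right) = -3$)
$d{\left(Q \right)} = 6$ ($d{\left(Q \right)} = \left(-3\right) \left(-3\right) - 3 = 9 - 3 = 6$)
$\left(d{\left(p{\left(-8,-5 \right)} \right)} - 14109\right) - 15036 = \left(6 - 14109\right) - 15036 = -14103 - 15036 = -29139$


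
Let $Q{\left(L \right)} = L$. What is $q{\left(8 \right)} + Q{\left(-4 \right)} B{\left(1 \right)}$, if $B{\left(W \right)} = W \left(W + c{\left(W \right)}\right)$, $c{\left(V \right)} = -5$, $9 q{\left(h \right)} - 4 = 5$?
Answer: $17$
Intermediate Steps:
$q{\left(h \right)} = 1$ ($q{\left(h \right)} = \frac{4}{9} + \frac{1}{9} \cdot 5 = \frac{4}{9} + \frac{5}{9} = 1$)
$B{\left(W \right)} = W \left(-5 + W\right)$ ($B{\left(W \right)} = W \left(W - 5\right) = W \left(-5 + W\right)$)
$q{\left(8 \right)} + Q{\left(-4 \right)} B{\left(1 \right)} = 1 - 4 \cdot 1 \left(-5 + 1\right) = 1 - 4 \cdot 1 \left(-4\right) = 1 - -16 = 1 + 16 = 17$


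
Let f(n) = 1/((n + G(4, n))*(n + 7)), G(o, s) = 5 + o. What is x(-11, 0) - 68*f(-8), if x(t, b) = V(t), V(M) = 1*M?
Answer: 57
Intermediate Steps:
V(M) = M
f(n) = 1/((7 + n)*(9 + n)) (f(n) = 1/((n + (5 + 4))*(n + 7)) = 1/((n + 9)*(7 + n)) = 1/((9 + n)*(7 + n)) = 1/((7 + n)*(9 + n)))
x(t, b) = t
x(-11, 0) - 68*f(-8) = -11 - 68/(63 + (-8)² + 16*(-8)) = -11 - 68/(63 + 64 - 128) = -11 - 68/(-1) = -11 - 68*(-1) = -11 + 68 = 57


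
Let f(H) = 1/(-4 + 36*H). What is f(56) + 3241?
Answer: 6520893/2012 ≈ 3241.0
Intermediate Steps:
f(56) + 3241 = 1/(4*(-1 + 9*56)) + 3241 = 1/(4*(-1 + 504)) + 3241 = (¼)/503 + 3241 = (¼)*(1/503) + 3241 = 1/2012 + 3241 = 6520893/2012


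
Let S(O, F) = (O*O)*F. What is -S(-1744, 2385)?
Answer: -7254063360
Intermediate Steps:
S(O, F) = F*O² (S(O, F) = O²*F = F*O²)
-S(-1744, 2385) = -2385*(-1744)² = -2385*3041536 = -1*7254063360 = -7254063360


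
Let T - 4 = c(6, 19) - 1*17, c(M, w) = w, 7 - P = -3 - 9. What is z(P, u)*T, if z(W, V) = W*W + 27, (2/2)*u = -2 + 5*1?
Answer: 2328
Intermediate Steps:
P = 19 (P = 7 - (-3 - 9) = 7 - 1*(-12) = 7 + 12 = 19)
u = 3 (u = -2 + 5*1 = -2 + 5 = 3)
T = 6 (T = 4 + (19 - 1*17) = 4 + (19 - 17) = 4 + 2 = 6)
z(W, V) = 27 + W² (z(W, V) = W² + 27 = 27 + W²)
z(P, u)*T = (27 + 19²)*6 = (27 + 361)*6 = 388*6 = 2328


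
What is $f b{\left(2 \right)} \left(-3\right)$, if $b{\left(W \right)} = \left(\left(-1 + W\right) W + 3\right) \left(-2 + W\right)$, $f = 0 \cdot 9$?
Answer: $0$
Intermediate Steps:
$f = 0$
$b{\left(W \right)} = \left(-2 + W\right) \left(3 + W \left(-1 + W\right)\right)$ ($b{\left(W \right)} = \left(W \left(-1 + W\right) + 3\right) \left(-2 + W\right) = \left(3 + W \left(-1 + W\right)\right) \left(-2 + W\right) = \left(-2 + W\right) \left(3 + W \left(-1 + W\right)\right)$)
$f b{\left(2 \right)} \left(-3\right) = 0 \left(-6 + 2^{3} - 3 \cdot 2^{2} + 5 \cdot 2\right) \left(-3\right) = 0 \left(-6 + 8 - 12 + 10\right) \left(-3\right) = 0 \cdot 0 \left(-3\right) = 0 \left(-3\right) = 0$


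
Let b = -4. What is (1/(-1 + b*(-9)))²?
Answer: 1/1225 ≈ 0.00081633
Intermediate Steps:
(1/(-1 + b*(-9)))² = (1/(-1 - 4*(-9)))² = (1/(-1 + 36))² = (1/35)² = 1/1225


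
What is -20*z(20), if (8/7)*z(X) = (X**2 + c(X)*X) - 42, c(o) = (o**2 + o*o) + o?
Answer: -293265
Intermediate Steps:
c(o) = o + 2*o**2 (c(o) = (o**2 + o**2) + o = 2*o**2 + o = o + 2*o**2)
z(X) = -147/4 + 7*X**2/8 + 7*X**2*(1 + 2*X)/8 (z(X) = 7*((X**2 + (X*(1 + 2*X))*X) - 42)/8 = 7*((X**2 + X**2*(1 + 2*X)) - 42)/8 = 7*(-42 + X**2 + X**2*(1 + 2*X))/8 = -147/4 + 7*X**2/8 + 7*X**2*(1 + 2*X)/8)
-20*z(20) = -20*(-147/4 + (7/4)*20**2 + (7/4)*20**3) = -20*(-147/4 + (7/4)*400 + (7/4)*8000) = -20*(-147/4 + 700 + 14000) = -20*58653/4 = -293265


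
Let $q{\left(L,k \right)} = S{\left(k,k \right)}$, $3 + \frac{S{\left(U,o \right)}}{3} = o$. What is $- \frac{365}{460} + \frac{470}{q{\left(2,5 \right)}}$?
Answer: $\frac{21401}{276} \approx 77.54$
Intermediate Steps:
$S{\left(U,o \right)} = -9 + 3 o$
$q{\left(L,k \right)} = -9 + 3 k$
$- \frac{365}{460} + \frac{470}{q{\left(2,5 \right)}} = - \frac{365}{460} + \frac{470}{-9 + 3 \cdot 5} = \left(-365\right) \frac{1}{460} + \frac{470}{-9 + 15} = - \frac{73}{92} + \frac{470}{6} = - \frac{73}{92} + 470 \cdot \frac{1}{6} = - \frac{73}{92} + \frac{235}{3} = \frac{21401}{276}$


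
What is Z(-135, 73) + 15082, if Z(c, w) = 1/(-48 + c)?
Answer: 2760005/183 ≈ 15082.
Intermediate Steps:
Z(-135, 73) + 15082 = 1/(-48 - 135) + 15082 = 1/(-183) + 15082 = -1/183 + 15082 = 2760005/183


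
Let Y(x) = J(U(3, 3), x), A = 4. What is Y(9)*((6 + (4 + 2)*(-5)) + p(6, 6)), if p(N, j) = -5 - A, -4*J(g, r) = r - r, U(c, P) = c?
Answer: 0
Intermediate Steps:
J(g, r) = 0 (J(g, r) = -(r - r)/4 = -1/4*0 = 0)
p(N, j) = -9 (p(N, j) = -5 - 1*4 = -5 - 4 = -9)
Y(x) = 0
Y(9)*((6 + (4 + 2)*(-5)) + p(6, 6)) = 0*((6 + (4 + 2)*(-5)) - 9) = 0*((6 + 6*(-5)) - 9) = 0*((6 - 30) - 9) = 0*(-24 - 9) = 0*(-33) = 0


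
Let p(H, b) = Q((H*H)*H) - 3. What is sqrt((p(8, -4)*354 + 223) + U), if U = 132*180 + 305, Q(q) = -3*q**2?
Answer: I*sqrt(278373702) ≈ 16685.0*I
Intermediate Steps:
p(H, b) = -3 - 3*H**6 (p(H, b) = -3*H**6 - 3 = -3 - 3*H**6)
U = 24065 (U = 23760 + 305 = 24065)
sqrt((p(8, -4)*354 + 223) + U) = sqrt(((-3 - 3*8**6)*354 + 223) + 24065) = sqrt(((-3 - 3*262144)*354 + 223) + 24065) = sqrt(((-3 - 786432)*354 + 223) + 24065) = sqrt((-786435*354 + 223) + 24065) = sqrt((-278397990 + 223) + 24065) = sqrt(-278397767 + 24065) = sqrt(-278373702) = I*sqrt(278373702)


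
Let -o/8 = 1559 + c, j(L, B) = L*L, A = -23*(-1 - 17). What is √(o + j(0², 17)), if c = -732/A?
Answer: 2*I*√14827962/69 ≈ 111.61*I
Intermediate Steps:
A = 414 (A = -23*(-18) = 414)
c = -122/69 (c = -732/414 = -732*1/414 = -122/69 ≈ -1.7681)
j(L, B) = L²
o = -859592/69 (o = -8*(1559 - 122/69) = -8*107449/69 = -859592/69 ≈ -12458.)
√(o + j(0², 17)) = √(-859592/69 + (0²)²) = √(-859592/69 + 0²) = √(-859592/69 + 0) = √(-859592/69) = 2*I*√14827962/69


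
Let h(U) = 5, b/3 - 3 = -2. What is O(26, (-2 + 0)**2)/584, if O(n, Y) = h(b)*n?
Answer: 65/292 ≈ 0.22260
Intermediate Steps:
b = 3 (b = 9 + 3*(-2) = 9 - 6 = 3)
O(n, Y) = 5*n
O(26, (-2 + 0)**2)/584 = (5*26)/584 = 130*(1/584) = 65/292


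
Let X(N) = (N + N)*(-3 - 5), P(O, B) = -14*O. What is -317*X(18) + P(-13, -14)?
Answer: 91478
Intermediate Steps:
X(N) = -16*N (X(N) = (2*N)*(-8) = -16*N)
-317*X(18) + P(-13, -14) = -(-5072)*18 - 14*(-13) = -317*(-288) + 182 = 91296 + 182 = 91478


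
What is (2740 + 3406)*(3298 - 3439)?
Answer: -866586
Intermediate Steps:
(2740 + 3406)*(3298 - 3439) = 6146*(-141) = -866586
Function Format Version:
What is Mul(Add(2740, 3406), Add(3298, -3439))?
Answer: -866586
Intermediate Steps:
Mul(Add(2740, 3406), Add(3298, -3439)) = Mul(6146, -141) = -866586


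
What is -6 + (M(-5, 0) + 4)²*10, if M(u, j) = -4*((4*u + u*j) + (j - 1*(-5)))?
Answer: 40954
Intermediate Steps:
M(u, j) = -20 - 16*u - 4*j - 4*j*u (M(u, j) = -4*((4*u + j*u) + (j + 5)) = -4*((4*u + j*u) + (5 + j)) = -4*(5 + j + 4*u + j*u) = -20 - 16*u - 4*j - 4*j*u)
-6 + (M(-5, 0) + 4)²*10 = -6 + ((-20 - 16*(-5) - 4*0 - 4*0*(-5)) + 4)²*10 = -6 + ((-20 + 80 + 0 + 0) + 4)²*10 = -6 + (60 + 4)²*10 = -6 + 64²*10 = -6 + 4096*10 = -6 + 40960 = 40954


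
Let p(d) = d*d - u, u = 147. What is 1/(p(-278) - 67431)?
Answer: 1/9706 ≈ 0.00010303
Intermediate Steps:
p(d) = -147 + d² (p(d) = d*d - 1*147 = d² - 147 = -147 + d²)
1/(p(-278) - 67431) = 1/((-147 + (-278)²) - 67431) = 1/((-147 + 77284) - 67431) = 1/(77137 - 67431) = 1/9706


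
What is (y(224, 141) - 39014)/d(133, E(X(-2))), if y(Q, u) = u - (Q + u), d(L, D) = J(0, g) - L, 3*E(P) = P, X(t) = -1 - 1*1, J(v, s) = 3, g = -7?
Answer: 19619/65 ≈ 301.83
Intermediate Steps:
X(t) = -2 (X(t) = -1 - 1 = -2)
E(P) = P/3
d(L, D) = 3 - L
y(Q, u) = -Q (y(Q, u) = u + (-Q - u) = -Q)
(y(224, 141) - 39014)/d(133, E(X(-2))) = (-1*224 - 39014)/(3 - 1*133) = (-224 - 39014)/(3 - 133) = -39238/(-130) = -39238*(-1/130) = 19619/65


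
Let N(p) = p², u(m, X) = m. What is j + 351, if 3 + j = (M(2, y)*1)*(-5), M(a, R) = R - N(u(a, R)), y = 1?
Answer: 363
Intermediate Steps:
M(a, R) = R - a²
j = 12 (j = -3 + ((1 - 1*2²)*1)*(-5) = -3 + ((1 - 1*4)*1)*(-5) = -3 + ((1 - 4)*1)*(-5) = -3 - 3*1*(-5) = -3 - 3*(-5) = -3 + 15 = 12)
j + 351 = 12 + 351 = 363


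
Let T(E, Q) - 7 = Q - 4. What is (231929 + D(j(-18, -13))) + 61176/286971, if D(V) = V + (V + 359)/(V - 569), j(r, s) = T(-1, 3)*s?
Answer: 14349263020236/61890079 ≈ 2.3185e+5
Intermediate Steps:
T(E, Q) = 3 + Q (T(E, Q) = 7 + (Q - 4) = 7 + (-4 + Q) = 3 + Q)
j(r, s) = 6*s (j(r, s) = (3 + 3)*s = 6*s)
D(V) = V + (359 + V)/(-569 + V)
(231929 + D(j(-18, -13))) + 61176/286971 = (231929 + (359 + (6*(-13))**2 - 3408*(-13))/(-569 + 6*(-13))) + 61176/286971 = (231929 + (359 + (-78)**2 - 568*(-78))/(-569 - 78)) + 61176*(1/286971) = (231929 + (359 + 6084 + 44304)/(-647)) + 20392/95657 = (231929 - 1/647*50747) + 20392/95657 = (231929 - 50747/647) + 20392/95657 = 150007316/647 + 20392/95657 = 14349263020236/61890079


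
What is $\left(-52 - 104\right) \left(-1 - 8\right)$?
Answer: $1404$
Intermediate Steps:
$\left(-52 - 104\right) \left(-1 - 8\right) = - 156 \left(-1 - 8\right) = \left(-156\right) \left(-9\right) = 1404$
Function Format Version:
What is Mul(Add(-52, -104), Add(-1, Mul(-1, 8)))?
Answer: 1404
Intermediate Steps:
Mul(Add(-52, -104), Add(-1, Mul(-1, 8))) = Mul(-156, Add(-1, -8)) = Mul(-156, -9) = 1404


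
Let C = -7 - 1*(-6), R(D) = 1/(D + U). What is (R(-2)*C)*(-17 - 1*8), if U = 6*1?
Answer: 25/4 ≈ 6.2500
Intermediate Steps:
U = 6
R(D) = 1/(6 + D) (R(D) = 1/(D + 6) = 1/(6 + D))
C = -1 (C = -7 + 6 = -1)
(R(-2)*C)*(-17 - 1*8) = (-1/(6 - 2))*(-17 - 1*8) = (-1/4)*(-17 - 8) = ((¼)*(-1))*(-25) = -¼*(-25) = 25/4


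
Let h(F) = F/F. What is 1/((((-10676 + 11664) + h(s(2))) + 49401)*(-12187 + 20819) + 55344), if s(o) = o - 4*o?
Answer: 1/435021824 ≈ 2.2987e-9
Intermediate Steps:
s(o) = -3*o
h(F) = 1
1/((((-10676 + 11664) + h(s(2))) + 49401)*(-12187 + 20819) + 55344) = 1/((((-10676 + 11664) + 1) + 49401)*(-12187 + 20819) + 55344) = 1/(((988 + 1) + 49401)*8632 + 55344) = 1/((989 + 49401)*8632 + 55344) = 1/(50390*8632 + 55344) = 1/(434966480 + 55344) = 1/435021824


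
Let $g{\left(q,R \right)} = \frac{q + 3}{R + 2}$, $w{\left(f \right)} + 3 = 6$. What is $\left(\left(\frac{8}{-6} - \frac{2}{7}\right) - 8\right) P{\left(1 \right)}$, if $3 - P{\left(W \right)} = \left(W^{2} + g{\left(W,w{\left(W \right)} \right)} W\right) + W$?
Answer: $- \frac{202}{105} \approx -1.9238$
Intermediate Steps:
$w{\left(f \right)} = 3$ ($w{\left(f \right)} = -3 + 6 = 3$)
$g{\left(q,R \right)} = \frac{3 + q}{2 + R}$
$P{\left(W \right)} = 3 - W - W^{2} - W \left(\frac{3}{5} + \frac{W}{5}\right)$ ($P{\left(W \right)} = 3 - \left(\left(W^{2} + \frac{3 + W}{2 + 3} W\right) + W\right) = 3 - \left(\left(W^{2} + \frac{3 + W}{5} W\right) + W\right) = 3 - \left(\left(W^{2} + \left(\frac{3}{5} + \frac{W}{5}\right) W\right) + W\right) = 3 - \left(\left(W^{2} + W \left(\frac{3}{5} + \frac{W}{5}\right)\right) + W\right) = 3 - \left(W + W^{2} + W \left(\frac{3}{5} + \frac{W}{5}\right)\right) = 3 - W - W^{2} - W \left(\frac{3}{5} + \frac{W}{5}\right)$)
$\left(\left(\frac{8}{-6} - \frac{2}{7}\right) - 8\right) P{\left(1 \right)} = \left(\left(\frac{8}{-6} - \frac{2}{7}\right) - 8\right) \left(3 - \frac{8}{5} - \frac{6 \cdot 1^{2}}{5}\right) = \left(\left(8 \left(- \frac{1}{6}\right) - \frac{2}{7}\right) - 8\right) \left(3 - \frac{8}{5} - \frac{6}{5}\right) = \left(\left(- \frac{4}{3} - \frac{2}{7}\right) - 8\right) \left(3 - \frac{8}{5} - \frac{6}{5}\right) = \left(- \frac{34}{21} - 8\right) \frac{1}{5} = \left(- \frac{202}{21}\right) \frac{1}{5} = - \frac{202}{105}$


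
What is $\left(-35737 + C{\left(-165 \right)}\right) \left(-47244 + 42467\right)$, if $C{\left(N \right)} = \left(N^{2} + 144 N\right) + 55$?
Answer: $153900609$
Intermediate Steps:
$C{\left(N \right)} = 55 + N^{2} + 144 N$
$\left(-35737 + C{\left(-165 \right)}\right) \left(-47244 + 42467\right) = \left(-35737 + \left(55 + \left(-165\right)^{2} + 144 \left(-165\right)\right)\right) \left(-47244 + 42467\right) = \left(-35737 + \left(55 + 27225 - 23760\right)\right) \left(-4777\right) = \left(-35737 + 3520\right) \left(-4777\right) = \left(-32217\right) \left(-4777\right) = 153900609$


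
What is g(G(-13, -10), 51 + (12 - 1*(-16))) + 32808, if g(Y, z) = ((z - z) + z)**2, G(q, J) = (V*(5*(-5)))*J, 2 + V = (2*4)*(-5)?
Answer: 39049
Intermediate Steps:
V = -42 (V = -2 + (2*4)*(-5) = -2 + 8*(-5) = -2 - 40 = -42)
G(q, J) = 1050*J (G(q, J) = (-210*(-5))*J = (-42*(-25))*J = 1050*J)
g(Y, z) = z**2 (g(Y, z) = (0 + z)**2 = z**2)
g(G(-13, -10), 51 + (12 - 1*(-16))) + 32808 = (51 + (12 - 1*(-16)))**2 + 32808 = (51 + (12 + 16))**2 + 32808 = (51 + 28)**2 + 32808 = 79**2 + 32808 = 6241 + 32808 = 39049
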